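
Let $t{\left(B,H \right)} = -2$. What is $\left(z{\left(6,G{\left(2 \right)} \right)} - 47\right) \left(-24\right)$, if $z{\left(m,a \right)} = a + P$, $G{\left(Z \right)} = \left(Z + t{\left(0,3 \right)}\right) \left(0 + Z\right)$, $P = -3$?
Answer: $1200$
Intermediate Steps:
$G{\left(Z \right)} = Z \left(-2 + Z\right)$ ($G{\left(Z \right)} = \left(Z - 2\right) \left(0 + Z\right) = \left(-2 + Z\right) Z = Z \left(-2 + Z\right)$)
$z{\left(m,a \right)} = -3 + a$ ($z{\left(m,a \right)} = a - 3 = -3 + a$)
$\left(z{\left(6,G{\left(2 \right)} \right)} - 47\right) \left(-24\right) = \left(\left(-3 + 2 \left(-2 + 2\right)\right) - 47\right) \left(-24\right) = \left(\left(-3 + 2 \cdot 0\right) - 47\right) \left(-24\right) = \left(\left(-3 + 0\right) - 47\right) \left(-24\right) = \left(-3 - 47\right) \left(-24\right) = \left(-50\right) \left(-24\right) = 1200$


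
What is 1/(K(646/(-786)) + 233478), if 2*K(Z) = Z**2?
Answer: 308898/72120991573 ≈ 4.2831e-6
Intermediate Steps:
K(Z) = Z**2/2
1/(K(646/(-786)) + 233478) = 1/((646/(-786))**2/2 + 233478) = 1/((646*(-1/786))**2/2 + 233478) = 1/((-323/393)**2/2 + 233478) = 1/((1/2)*(104329/154449) + 233478) = 1/(104329/308898 + 233478) = 1/(72120991573/308898) = 308898/72120991573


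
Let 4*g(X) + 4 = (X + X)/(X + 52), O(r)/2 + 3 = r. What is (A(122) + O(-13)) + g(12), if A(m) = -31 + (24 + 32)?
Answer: -253/32 ≈ -7.9063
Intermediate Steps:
O(r) = -6 + 2*r
A(m) = 25 (A(m) = -31 + 56 = 25)
g(X) = -1 + X/(2*(52 + X)) (g(X) = -1 + ((X + X)/(X + 52))/4 = -1 + ((2*X)/(52 + X))/4 = -1 + (2*X/(52 + X))/4 = -1 + X/(2*(52 + X)))
(A(122) + O(-13)) + g(12) = (25 + (-6 + 2*(-13))) + (-104 - 1*12)/(2*(52 + 12)) = (25 + (-6 - 26)) + (½)*(-104 - 12)/64 = (25 - 32) + (½)*(1/64)*(-116) = -7 - 29/32 = -253/32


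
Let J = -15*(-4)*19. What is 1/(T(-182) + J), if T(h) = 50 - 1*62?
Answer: 1/1128 ≈ 0.00088653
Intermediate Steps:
T(h) = -12 (T(h) = 50 - 62 = -12)
J = 1140 (J = 60*19 = 1140)
1/(T(-182) + J) = 1/(-12 + 1140) = 1/1128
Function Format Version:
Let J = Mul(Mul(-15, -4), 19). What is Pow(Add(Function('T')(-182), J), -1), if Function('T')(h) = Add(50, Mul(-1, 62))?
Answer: Rational(1, 1128) ≈ 0.00088653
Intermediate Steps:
Function('T')(h) = -12 (Function('T')(h) = Add(50, -62) = -12)
J = 1140 (J = Mul(60, 19) = 1140)
Pow(Add(Function('T')(-182), J), -1) = Pow(Add(-12, 1140), -1) = Pow(1128, -1) = Rational(1, 1128)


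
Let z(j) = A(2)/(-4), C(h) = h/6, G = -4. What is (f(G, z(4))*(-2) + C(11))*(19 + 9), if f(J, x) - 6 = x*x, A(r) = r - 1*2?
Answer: -854/3 ≈ -284.67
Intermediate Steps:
A(r) = -2 + r (A(r) = r - 2 = -2 + r)
C(h) = h/6 (C(h) = h*(1/6) = h/6)
z(j) = 0 (z(j) = (-2 + 2)/(-4) = 0*(-1/4) = 0)
f(J, x) = 6 + x**2 (f(J, x) = 6 + x*x = 6 + x**2)
(f(G, z(4))*(-2) + C(11))*(19 + 9) = ((6 + 0**2)*(-2) + (1/6)*11)*(19 + 9) = ((6 + 0)*(-2) + 11/6)*28 = (6*(-2) + 11/6)*28 = (-12 + 11/6)*28 = -61/6*28 = -854/3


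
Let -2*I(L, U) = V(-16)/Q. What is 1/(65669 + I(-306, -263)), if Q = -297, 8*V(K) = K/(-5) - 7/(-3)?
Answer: 71280/4680886403 ≈ 1.5228e-5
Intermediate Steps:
V(K) = 7/24 - K/40 (V(K) = (K/(-5) - 7/(-3))/8 = (K*(-1/5) - 7*(-1/3))/8 = (-K/5 + 7/3)/8 = (7/3 - K/5)/8 = 7/24 - K/40)
I(L, U) = 83/71280 (I(L, U) = -(7/24 - 1/40*(-16))/(2*(-297)) = -(7/24 + 2/5)*(-1)/(2*297) = -83*(-1)/(240*297) = -1/2*(-83/35640) = 83/71280)
1/(65669 + I(-306, -263)) = 1/(65669 + 83/71280) = 1/(4680886403/71280) = 71280/4680886403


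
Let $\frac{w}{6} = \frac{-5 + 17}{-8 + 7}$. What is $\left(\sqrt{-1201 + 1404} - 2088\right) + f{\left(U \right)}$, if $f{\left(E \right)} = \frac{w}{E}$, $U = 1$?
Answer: $-2160 + \sqrt{203} \approx -2145.8$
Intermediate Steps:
$w = -72$ ($w = 6 \frac{-5 + 17}{-8 + 7} = 6 \frac{12}{-1} = 6 \cdot 12 \left(-1\right) = 6 \left(-12\right) = -72$)
$f{\left(E \right)} = - \frac{72}{E}$
$\left(\sqrt{-1201 + 1404} - 2088\right) + f{\left(U \right)} = \left(\sqrt{-1201 + 1404} - 2088\right) - \frac{72}{1} = \left(\sqrt{203} - 2088\right) - 72 = \left(-2088 + \sqrt{203}\right) - 72 = -2160 + \sqrt{203}$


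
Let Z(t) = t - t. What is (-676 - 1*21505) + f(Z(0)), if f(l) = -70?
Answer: -22251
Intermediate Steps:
Z(t) = 0
(-676 - 1*21505) + f(Z(0)) = (-676 - 1*21505) - 70 = (-676 - 21505) - 70 = -22181 - 70 = -22251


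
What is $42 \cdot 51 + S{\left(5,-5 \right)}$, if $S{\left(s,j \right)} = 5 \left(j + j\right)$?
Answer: $2092$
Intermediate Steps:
$S{\left(s,j \right)} = 10 j$ ($S{\left(s,j \right)} = 5 \cdot 2 j = 10 j$)
$42 \cdot 51 + S{\left(5,-5 \right)} = 42 \cdot 51 + 10 \left(-5\right) = 2142 - 50 = 2092$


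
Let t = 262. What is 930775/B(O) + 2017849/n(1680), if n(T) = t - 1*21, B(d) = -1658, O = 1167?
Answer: 3121276867/399578 ≈ 7811.4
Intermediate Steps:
n(T) = 241 (n(T) = 262 - 1*21 = 262 - 21 = 241)
930775/B(O) + 2017849/n(1680) = 930775/(-1658) + 2017849/241 = 930775*(-1/1658) + 2017849*(1/241) = -930775/1658 + 2017849/241 = 3121276867/399578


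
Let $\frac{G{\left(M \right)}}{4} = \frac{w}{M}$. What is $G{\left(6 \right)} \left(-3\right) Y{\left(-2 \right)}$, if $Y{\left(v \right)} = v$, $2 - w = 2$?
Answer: $0$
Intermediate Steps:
$w = 0$ ($w = 2 - 2 = 0$)
$G{\left(M \right)} = 0$ ($G{\left(M \right)} = 4 \frac{0}{M} = 4 \cdot 0 = 0$)
$G{\left(6 \right)} \left(-3\right) Y{\left(-2 \right)} = 0 \left(-3\right) \left(-2\right) = 0 \left(-2\right) = 0$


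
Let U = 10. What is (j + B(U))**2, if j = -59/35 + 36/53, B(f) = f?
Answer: 278322489/3441025 ≈ 80.884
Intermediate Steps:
j = -1867/1855 (j = -59*1/35 + 36*(1/53) = -59/35 + 36/53 = -1867/1855 ≈ -1.0065)
(j + B(U))**2 = (-1867/1855 + 10)**2 = (16683/1855)**2 = 278322489/3441025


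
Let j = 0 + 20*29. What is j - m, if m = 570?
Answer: 10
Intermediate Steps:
j = 580 (j = 0 + 580 = 580)
j - m = 580 - 1*570 = 580 - 570 = 10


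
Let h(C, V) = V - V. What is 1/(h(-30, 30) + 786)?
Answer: 1/786 ≈ 0.0012723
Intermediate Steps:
h(C, V) = 0
1/(h(-30, 30) + 786) = 1/(0 + 786) = 1/786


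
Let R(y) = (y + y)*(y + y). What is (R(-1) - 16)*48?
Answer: -576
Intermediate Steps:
R(y) = 4*y**2 (R(y) = (2*y)*(2*y) = 4*y**2)
(R(-1) - 16)*48 = (4*(-1)**2 - 16)*48 = (4*1 - 16)*48 = (4 - 16)*48 = -12*48 = -576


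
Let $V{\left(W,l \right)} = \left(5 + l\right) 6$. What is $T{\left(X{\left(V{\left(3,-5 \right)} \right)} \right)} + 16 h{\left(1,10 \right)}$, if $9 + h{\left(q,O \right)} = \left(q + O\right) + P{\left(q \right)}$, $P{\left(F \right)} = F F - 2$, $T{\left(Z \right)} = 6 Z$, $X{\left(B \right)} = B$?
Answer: $16$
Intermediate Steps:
$V{\left(W,l \right)} = 30 + 6 l$
$P{\left(F \right)} = -2 + F^{2}$ ($P{\left(F \right)} = F^{2} - 2 = -2 + F^{2}$)
$h{\left(q,O \right)} = -11 + O + q + q^{2}$ ($h{\left(q,O \right)} = -9 + \left(\left(q + O\right) + \left(-2 + q^{2}\right)\right) = -9 + \left(\left(O + q\right) + \left(-2 + q^{2}\right)\right) = -9 + \left(-2 + O + q + q^{2}\right) = -11 + O + q + q^{2}$)
$T{\left(X{\left(V{\left(3,-5 \right)} \right)} \right)} + 16 h{\left(1,10 \right)} = 6 \left(30 + 6 \left(-5\right)\right) + 16 \left(-11 + 10 + 1 + 1^{2}\right) = 6 \left(30 - 30\right) + 16 \left(-11 + 10 + 1 + 1\right) = 6 \cdot 0 + 16 \cdot 1 = 0 + 16 = 16$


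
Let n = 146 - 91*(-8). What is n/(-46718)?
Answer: -437/23359 ≈ -0.018708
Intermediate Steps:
n = 874 (n = 146 + 728 = 874)
n/(-46718) = 874/(-46718) = 874*(-1/46718) = -437/23359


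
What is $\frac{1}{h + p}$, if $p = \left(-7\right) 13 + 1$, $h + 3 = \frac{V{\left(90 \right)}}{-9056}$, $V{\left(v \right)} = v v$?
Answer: $- \frac{2264}{212577} \approx -0.01065$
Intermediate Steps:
$V{\left(v \right)} = v^{2}$
$h = - \frac{8817}{2264}$ ($h = -3 + \frac{90^{2}}{-9056} = -3 + 8100 \left(- \frac{1}{9056}\right) = -3 - \frac{2025}{2264} = - \frac{8817}{2264} \approx -3.8944$)
$p = -90$ ($p = -91 + 1 = -90$)
$\frac{1}{h + p} = \frac{1}{- \frac{8817}{2264} - 90} = \frac{1}{- \frac{212577}{2264}} = - \frac{2264}{212577}$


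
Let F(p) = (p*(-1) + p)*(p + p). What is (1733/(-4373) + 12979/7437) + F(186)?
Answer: 43868846/32522001 ≈ 1.3489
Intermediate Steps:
F(p) = 0 (F(p) = (-p + p)*(2*p) = 0*(2*p) = 0)
(1733/(-4373) + 12979/7437) + F(186) = (1733/(-4373) + 12979/7437) + 0 = (1733*(-1/4373) + 12979*(1/7437)) + 0 = (-1733/4373 + 12979/7437) + 0 = 43868846/32522001 + 0 = 43868846/32522001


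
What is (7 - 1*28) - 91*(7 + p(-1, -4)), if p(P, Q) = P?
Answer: -567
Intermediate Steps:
(7 - 1*28) - 91*(7 + p(-1, -4)) = (7 - 1*28) - 91*(7 - 1) = (7 - 28) - 91*6 = -21 - 546 = -567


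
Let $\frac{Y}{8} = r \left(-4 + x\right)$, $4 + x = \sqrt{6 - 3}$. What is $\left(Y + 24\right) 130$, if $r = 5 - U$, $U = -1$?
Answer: $-46800 + 6240 \sqrt{3} \approx -35992.0$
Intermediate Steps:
$x = -4 + \sqrt{3}$ ($x = -4 + \sqrt{6 - 3} = -4 + \sqrt{3} \approx -2.2679$)
$r = 6$ ($r = 5 - -1 = 5 + 1 = 6$)
$Y = -384 + 48 \sqrt{3}$ ($Y = 8 \cdot 6 \left(-4 - \left(4 - \sqrt{3}\right)\right) = 8 \cdot 6 \left(-8 + \sqrt{3}\right) = 8 \left(-48 + 6 \sqrt{3}\right) = -384 + 48 \sqrt{3} \approx -300.86$)
$\left(Y + 24\right) 130 = \left(\left(-384 + 48 \sqrt{3}\right) + 24\right) 130 = \left(-360 + 48 \sqrt{3}\right) 130 = -46800 + 6240 \sqrt{3}$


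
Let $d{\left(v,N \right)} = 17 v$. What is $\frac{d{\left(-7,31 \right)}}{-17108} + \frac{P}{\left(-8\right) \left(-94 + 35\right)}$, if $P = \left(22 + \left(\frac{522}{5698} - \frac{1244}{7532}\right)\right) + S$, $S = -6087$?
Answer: $- \frac{2838486647977}{221018149352} \approx -12.843$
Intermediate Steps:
$P = - \frac{4648157133}{766381}$ ($P = \left(22 + \left(\frac{522}{5698} - \frac{1244}{7532}\right)\right) - 6087 = \left(22 + \left(522 \cdot \frac{1}{5698} - \frac{311}{1883}\right)\right) - 6087 = \left(22 + \left(\frac{261}{2849} - \frac{311}{1883}\right)\right) - 6087 = \left(22 - \frac{56368}{766381}\right) - 6087 = \frac{16804014}{766381} - 6087 = - \frac{4648157133}{766381} \approx -6065.1$)
$\frac{d{\left(-7,31 \right)}}{-17108} + \frac{P}{\left(-8\right) \left(-94 + 35\right)} = \frac{17 \left(-7\right)}{-17108} - \frac{4648157133}{766381 \left(- 8 \left(-94 + 35\right)\right)} = \left(-119\right) \left(- \frac{1}{17108}\right) - \frac{4648157133}{766381 \left(\left(-8\right) \left(-59\right)\right)} = \frac{17}{2444} - \frac{4648157133}{766381 \cdot 472} = \frac{17}{2444} - \frac{4648157133}{361731832} = - \frac{2838486647977}{221018149352}$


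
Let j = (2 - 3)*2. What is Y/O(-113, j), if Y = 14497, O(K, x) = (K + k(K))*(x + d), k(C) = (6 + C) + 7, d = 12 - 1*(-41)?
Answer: -14497/10863 ≈ -1.3345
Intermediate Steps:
d = 53 (d = 12 + 41 = 53)
k(C) = 13 + C
j = -2 (j = -1*2 = -2)
O(K, x) = (13 + 2*K)*(53 + x) (O(K, x) = (K + (13 + K))*(x + 53) = (13 + 2*K)*(53 + x))
Y/O(-113, j) = 14497/(689 + 106*(-113) - 113*(-2) - 2*(13 - 113)) = 14497/(689 - 11978 + 226 - 2*(-100)) = 14497/(689 - 11978 + 226 + 200) = 14497/(-10863) = 14497*(-1/10863) = -14497/10863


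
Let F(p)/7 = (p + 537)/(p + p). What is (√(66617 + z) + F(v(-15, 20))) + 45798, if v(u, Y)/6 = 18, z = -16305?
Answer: 3298961/72 + 2*√12578 ≈ 46043.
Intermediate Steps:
v(u, Y) = 108 (v(u, Y) = 6*18 = 108)
F(p) = 7*(537 + p)/(2*p) (F(p) = 7*((p + 537)/(p + p)) = 7*((537 + p)/((2*p))) = 7*((537 + p)*(1/(2*p))) = 7*((537 + p)/(2*p)) = 7*(537 + p)/(2*p))
(√(66617 + z) + F(v(-15, 20))) + 45798 = (√(66617 - 16305) + (7/2)*(537 + 108)/108) + 45798 = (√50312 + (7/2)*(1/108)*645) + 45798 = (2*√12578 + 1505/72) + 45798 = (1505/72 + 2*√12578) + 45798 = 3298961/72 + 2*√12578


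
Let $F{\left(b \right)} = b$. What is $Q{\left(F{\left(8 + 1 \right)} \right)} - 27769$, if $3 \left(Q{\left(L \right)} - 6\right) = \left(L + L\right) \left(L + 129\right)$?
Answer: $-26935$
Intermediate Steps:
$Q{\left(L \right)} = 6 + \frac{2 L \left(129 + L\right)}{3}$ ($Q{\left(L \right)} = 6 + \frac{\left(L + L\right) \left(L + 129\right)}{3} = 6 + \frac{2 L \left(129 + L\right)}{3}$)
$Q{\left(F{\left(8 + 1 \right)} \right)} - 27769 = \left(6 + 86 \left(8 + 1\right) + \frac{2 \left(8 + 1\right)^{2}}{3}\right) - 27769 = \left(6 + 86 \cdot 9 + \frac{2 \cdot 9^{2}}{3}\right) - 27769 = \left(6 + 774 + \frac{2}{3} \cdot 81\right) - 27769 = \left(6 + 774 + 54\right) - 27769 = 834 - 27769 = -26935$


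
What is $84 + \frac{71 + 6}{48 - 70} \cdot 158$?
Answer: $-469$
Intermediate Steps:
$84 + \frac{71 + 6}{48 - 70} \cdot 158 = 84 + \frac{77}{-22} \cdot 158 = 84 + 77 \left(- \frac{1}{22}\right) 158 = 84 - 553 = -469$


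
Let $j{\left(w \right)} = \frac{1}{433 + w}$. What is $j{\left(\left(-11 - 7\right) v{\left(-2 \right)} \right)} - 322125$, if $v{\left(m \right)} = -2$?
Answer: $- \frac{151076624}{469} \approx -3.2213 \cdot 10^{5}$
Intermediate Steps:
$j{\left(\left(-11 - 7\right) v{\left(-2 \right)} \right)} - 322125 = \frac{1}{433 + \left(-11 - 7\right) \left(-2\right)} - 322125 = \frac{1}{433 - -36} - 322125 = \frac{1}{433 + 36} - 322125 = \frac{1}{469} - 322125 = - \frac{151076624}{469}$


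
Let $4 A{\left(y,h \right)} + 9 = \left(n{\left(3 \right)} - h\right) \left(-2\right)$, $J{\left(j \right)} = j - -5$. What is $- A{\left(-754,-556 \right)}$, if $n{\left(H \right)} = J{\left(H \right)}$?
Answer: $\frac{1137}{4} \approx 284.25$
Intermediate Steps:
$J{\left(j \right)} = 5 + j$ ($J{\left(j \right)} = j + 5 = 5 + j$)
$n{\left(H \right)} = 5 + H$
$A{\left(y,h \right)} = - \frac{25}{4} + \frac{h}{2}$ ($A{\left(y,h \right)} = - \frac{9}{4} + \frac{\left(\left(5 + 3\right) - h\right) \left(-2\right)}{4} = - \frac{9}{4} + \frac{\left(8 - h\right) \left(-2\right)}{4} = - \frac{9}{4} + \frac{-16 + 2 h}{4} = - \frac{9}{4} + \left(-4 + \frac{h}{2}\right) = - \frac{25}{4} + \frac{h}{2}$)
$- A{\left(-754,-556 \right)} = - (- \frac{25}{4} + \frac{1}{2} \left(-556\right)) = - (- \frac{25}{4} - 278) = \left(-1\right) \left(- \frac{1137}{4}\right) = \frac{1137}{4}$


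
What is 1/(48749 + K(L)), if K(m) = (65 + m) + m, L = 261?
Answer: 1/49336 ≈ 2.0269e-5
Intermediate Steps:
K(m) = 65 + 2*m
1/(48749 + K(L)) = 1/(48749 + (65 + 2*261)) = 1/(48749 + (65 + 522)) = 1/(48749 + 587) = 1/49336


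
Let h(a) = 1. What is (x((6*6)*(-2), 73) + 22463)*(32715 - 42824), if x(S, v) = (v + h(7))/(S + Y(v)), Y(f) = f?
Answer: -227826533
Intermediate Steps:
x(S, v) = (1 + v)/(S + v) (x(S, v) = (v + 1)/(S + v) = (1 + v)/(S + v))
(x((6*6)*(-2), 73) + 22463)*(32715 - 42824) = ((1 + 73)/((6*6)*(-2) + 73) + 22463)*(32715 - 42824) = (74/(36*(-2) + 73) + 22463)*(-10109) = (74/(-72 + 73) + 22463)*(-10109) = (74/1 + 22463)*(-10109) = (1*74 + 22463)*(-10109) = (74 + 22463)*(-10109) = 22537*(-10109) = -227826533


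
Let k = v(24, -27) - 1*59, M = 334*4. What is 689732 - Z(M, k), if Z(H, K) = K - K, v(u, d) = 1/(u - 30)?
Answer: 689732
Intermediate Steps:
M = 1336
v(u, d) = 1/(-30 + u)
k = -355/6 (k = 1/(-30 + 24) - 1*59 = 1/(-6) - 59 = -⅙ - 59 = -355/6 ≈ -59.167)
Z(H, K) = 0
689732 - Z(M, k) = 689732 - 1*0 = 689732 + 0 = 689732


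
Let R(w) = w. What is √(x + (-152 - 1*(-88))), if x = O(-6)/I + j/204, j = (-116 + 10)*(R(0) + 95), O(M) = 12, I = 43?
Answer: I*√2175390210/4386 ≈ 10.634*I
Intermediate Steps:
j = -10070 (j = (-116 + 10)*(0 + 95) = -106*95 = -10070)
x = -215281/4386 (x = 12/43 - 10070/204 = 12*(1/43) - 10070*1/204 = 12/43 - 5035/102 = -215281/4386 ≈ -49.084)
√(x + (-152 - 1*(-88))) = √(-215281/4386 + (-152 - 1*(-88))) = √(-215281/4386 + (-152 + 88)) = √(-215281/4386 - 64) = √(-495985/4386) = I*√2175390210/4386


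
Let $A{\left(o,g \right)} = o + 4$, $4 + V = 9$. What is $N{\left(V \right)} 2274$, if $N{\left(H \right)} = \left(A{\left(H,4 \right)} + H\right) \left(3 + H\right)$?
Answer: $254688$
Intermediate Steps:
$V = 5$ ($V = -4 + 9 = 5$)
$A{\left(o,g \right)} = 4 + o$
$N{\left(H \right)} = \left(3 + H\right) \left(4 + 2 H\right)$ ($N{\left(H \right)} = \left(\left(4 + H\right) + H\right) \left(3 + H\right) = \left(4 + 2 H\right) \left(3 + H\right) = \left(3 + H\right) \left(4 + 2 H\right)$)
$N{\left(V \right)} 2274 = \left(12 + 2 \cdot 5^{2} + 10 \cdot 5\right) 2274 = \left(12 + 2 \cdot 25 + 50\right) 2274 = \left(12 + 50 + 50\right) 2274 = 112 \cdot 2274 = 254688$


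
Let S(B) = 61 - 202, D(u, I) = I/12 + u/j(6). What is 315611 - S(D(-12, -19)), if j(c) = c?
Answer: 315752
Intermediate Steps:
D(u, I) = u/6 + I/12 (D(u, I) = I/12 + u/6 = u/6 + I/12)
S(B) = -141
315611 - S(D(-12, -19)) = 315611 - 1*(-141) = 315611 + 141 = 315752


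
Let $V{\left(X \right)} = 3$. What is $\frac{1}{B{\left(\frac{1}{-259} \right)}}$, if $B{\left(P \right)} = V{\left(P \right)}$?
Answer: $\frac{1}{3} \approx 0.33333$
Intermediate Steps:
$B{\left(P \right)} = 3$
$\frac{1}{B{\left(\frac{1}{-259} \right)}} = \frac{1}{3}$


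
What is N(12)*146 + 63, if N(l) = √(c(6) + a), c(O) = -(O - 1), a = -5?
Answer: 63 + 146*I*√10 ≈ 63.0 + 461.69*I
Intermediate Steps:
c(O) = 1 - O (c(O) = -(-1 + O) = 1 - O)
N(l) = I*√10 (N(l) = √((1 - 1*6) - 5) = √((1 - 6) - 5) = √(-5 - 5) = √(-10) = I*√10)
N(12)*146 + 63 = (I*√10)*146 + 63 = 146*I*√10 + 63 = 63 + 146*I*√10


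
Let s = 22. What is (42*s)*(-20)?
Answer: -18480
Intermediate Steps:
(42*s)*(-20) = (42*22)*(-20) = 924*(-20) = -18480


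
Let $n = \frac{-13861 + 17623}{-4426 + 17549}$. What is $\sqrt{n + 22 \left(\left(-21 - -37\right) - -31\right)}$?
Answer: $\frac{4 \sqrt{92002967}}{1193} \approx 32.16$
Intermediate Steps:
$n = \frac{342}{1193}$ ($n = \frac{3762}{13123} = 3762 \cdot \frac{1}{13123} = \frac{342}{1193} \approx 0.28667$)
$\sqrt{n + 22 \left(\left(-21 - -37\right) - -31\right)} = \sqrt{\frac{342}{1193} + 22 \left(\left(-21 - -37\right) - -31\right)} = \sqrt{\frac{342}{1193} + 22 \left(\left(-21 + 37\right) + \left(-5 + 36\right)\right)} = \sqrt{\frac{342}{1193} + 22 \left(16 + 31\right)} = \sqrt{\frac{342}{1193} + 22 \cdot 47} = \sqrt{\frac{342}{1193} + 1034} = \sqrt{\frac{1233904}{1193}} = \frac{4 \sqrt{92002967}}{1193}$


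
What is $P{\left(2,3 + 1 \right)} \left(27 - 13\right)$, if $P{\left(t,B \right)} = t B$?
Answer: $112$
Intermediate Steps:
$P{\left(t,B \right)} = B t$
$P{\left(2,3 + 1 \right)} \left(27 - 13\right) = \left(3 + 1\right) 2 \left(27 - 13\right) = 4 \cdot 2 \cdot 14 = 8 \cdot 14 = 112$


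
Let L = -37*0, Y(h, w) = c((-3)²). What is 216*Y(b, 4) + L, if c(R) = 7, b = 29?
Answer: 1512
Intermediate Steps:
Y(h, w) = 7
L = 0
216*Y(b, 4) + L = 216*7 + 0 = 1512 + 0 = 1512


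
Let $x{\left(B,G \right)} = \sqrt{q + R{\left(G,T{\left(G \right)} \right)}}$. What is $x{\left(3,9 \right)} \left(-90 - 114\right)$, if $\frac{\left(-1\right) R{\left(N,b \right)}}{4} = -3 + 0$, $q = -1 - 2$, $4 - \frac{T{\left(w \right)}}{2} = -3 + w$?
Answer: $-612$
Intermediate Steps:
$T{\left(w \right)} = 14 - 2 w$ ($T{\left(w \right)} = 8 - 2 \left(-3 + w\right) = 8 - \left(-6 + 2 w\right) = 14 - 2 w$)
$q = -3$
$R{\left(N,b \right)} = 12$ ($R{\left(N,b \right)} = - 4 \left(-3 + 0\right) = \left(-4\right) \left(-3\right) = 12$)
$x{\left(B,G \right)} = 3$ ($x{\left(B,G \right)} = \sqrt{-3 + 12} = \sqrt{9} = 3$)
$x{\left(3,9 \right)} \left(-90 - 114\right) = 3 \left(-90 - 114\right) = 3 \left(-204\right) = -612$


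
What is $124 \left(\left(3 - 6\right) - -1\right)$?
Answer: $-248$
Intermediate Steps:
$124 \left(\left(3 - 6\right) - -1\right) = 124 \left(\left(3 - 6\right) + 1\right) = 124 \left(-3 + 1\right) = 124 \left(-2\right) = -248$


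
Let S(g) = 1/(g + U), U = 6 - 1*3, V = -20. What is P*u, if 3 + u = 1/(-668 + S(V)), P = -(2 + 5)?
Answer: 238616/11357 ≈ 21.010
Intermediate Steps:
U = 3 (U = 6 - 3 = 3)
S(g) = 1/(3 + g) (S(g) = 1/(g + 3) = 1/(3 + g))
P = -7 (P = -1*7 = -7)
u = -34088/11357 (u = -3 + 1/(-668 + 1/(3 - 20)) = -3 + 1/(-668 + 1/(-17)) = -3 + 1/(-668 - 1/17) = -3 + 1/(-11357/17) = -3 - 17/11357 = -34088/11357 ≈ -3.0015)
P*u = -7*(-34088/11357) = 238616/11357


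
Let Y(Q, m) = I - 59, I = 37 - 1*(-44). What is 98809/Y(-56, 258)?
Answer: 98809/22 ≈ 4491.3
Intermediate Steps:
I = 81 (I = 37 + 44 = 81)
Y(Q, m) = 22 (Y(Q, m) = 81 - 59 = 22)
98809/Y(-56, 258) = 98809/22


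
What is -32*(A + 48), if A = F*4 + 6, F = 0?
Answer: -1728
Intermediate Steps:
A = 6 (A = 0*4 + 6 = 0 + 6 = 6)
-32*(A + 48) = -32*(6 + 48) = -32*54 = -1728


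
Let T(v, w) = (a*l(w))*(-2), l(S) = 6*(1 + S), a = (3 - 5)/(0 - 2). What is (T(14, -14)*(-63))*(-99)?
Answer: 972972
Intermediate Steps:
a = 1 (a = -2/(-2) = -2*(-½) = 1)
l(S) = 6 + 6*S
T(v, w) = -12 - 12*w (T(v, w) = (1*(6 + 6*w))*(-2) = (6 + 6*w)*(-2) = -12 - 12*w)
(T(14, -14)*(-63))*(-99) = ((-12 - 12*(-14))*(-63))*(-99) = ((-12 + 168)*(-63))*(-99) = (156*(-63))*(-99) = -9828*(-99) = 972972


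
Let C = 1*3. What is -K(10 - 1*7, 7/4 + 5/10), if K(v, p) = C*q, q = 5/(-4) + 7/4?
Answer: -3/2 ≈ -1.5000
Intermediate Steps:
C = 3
q = ½ (q = 5*(-¼) + 7*(¼) = -5/4 + 7/4 = ½ ≈ 0.50000)
K(v, p) = 3/2 (K(v, p) = 3*(½) = 3/2)
-K(10 - 1*7, 7/4 + 5/10) = -1*3/2 = -3/2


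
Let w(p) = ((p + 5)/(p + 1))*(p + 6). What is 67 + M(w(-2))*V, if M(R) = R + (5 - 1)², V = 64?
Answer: 323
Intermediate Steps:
w(p) = (5 + p)*(6 + p)/(1 + p) (w(p) = ((5 + p)/(1 + p))*(6 + p) = (5 + p)*(6 + p)/(1 + p))
M(R) = 16 + R (M(R) = R + 4² = R + 16 = 16 + R)
67 + M(w(-2))*V = 67 + (16 + (30 + (-2)² + 11*(-2))/(1 - 2))*64 = 67 + (16 + (30 + 4 - 22)/(-1))*64 = 67 + (16 - 1*12)*64 = 67 + (16 - 12)*64 = 67 + 4*64 = 67 + 256 = 323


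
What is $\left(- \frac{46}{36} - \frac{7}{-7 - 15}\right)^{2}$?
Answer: $\frac{9025}{9801} \approx 0.92082$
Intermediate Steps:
$\left(- \frac{46}{36} - \frac{7}{-7 - 15}\right)^{2} = \left(\left(-46\right) \frac{1}{36} - \frac{7}{-7 - 15}\right)^{2} = \left(- \frac{23}{18} - \frac{7}{-22}\right)^{2} = \left(- \frac{23}{18} - - \frac{7}{22}\right)^{2} = \left(- \frac{23}{18} + \frac{7}{22}\right)^{2} = \left(- \frac{95}{99}\right)^{2} = \frac{9025}{9801}$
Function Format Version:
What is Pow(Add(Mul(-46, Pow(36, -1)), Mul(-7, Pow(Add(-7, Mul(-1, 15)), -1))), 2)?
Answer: Rational(9025, 9801) ≈ 0.92082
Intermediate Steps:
Pow(Add(Mul(-46, Pow(36, -1)), Mul(-7, Pow(Add(-7, Mul(-1, 15)), -1))), 2) = Pow(Add(Mul(-46, Rational(1, 36)), Mul(-7, Pow(Add(-7, -15), -1))), 2) = Pow(Add(Rational(-23, 18), Mul(-7, Pow(-22, -1))), 2) = Pow(Add(Rational(-23, 18), Mul(-7, Rational(-1, 22))), 2) = Pow(Add(Rational(-23, 18), Rational(7, 22)), 2) = Pow(Rational(-95, 99), 2) = Rational(9025, 9801)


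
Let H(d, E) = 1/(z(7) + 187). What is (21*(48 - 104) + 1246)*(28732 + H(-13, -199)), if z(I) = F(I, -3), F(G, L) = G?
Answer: 195090315/97 ≈ 2.0112e+6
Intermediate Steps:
z(I) = I
H(d, E) = 1/194 (H(d, E) = 1/(7 + 187) = 1/194)
(21*(48 - 104) + 1246)*(28732 + H(-13, -199)) = (21*(48 - 104) + 1246)*(28732 + 1/194) = (21*(-56) + 1246)*(5574009/194) = (-1176 + 1246)*(5574009/194) = 70*(5574009/194) = 195090315/97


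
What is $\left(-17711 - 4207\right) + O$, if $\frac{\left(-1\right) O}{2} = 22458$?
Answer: $-66834$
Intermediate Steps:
$O = -44916$ ($O = \left(-2\right) 22458 = -44916$)
$\left(-17711 - 4207\right) + O = \left(-17711 - 4207\right) - 44916 = -21918 - 44916 = -66834$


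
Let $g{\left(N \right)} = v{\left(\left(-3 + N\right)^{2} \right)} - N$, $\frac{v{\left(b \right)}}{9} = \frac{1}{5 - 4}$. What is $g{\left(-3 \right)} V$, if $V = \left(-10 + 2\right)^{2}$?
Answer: $768$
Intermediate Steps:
$v{\left(b \right)} = 9$ ($v{\left(b \right)} = \frac{9}{5 - 4} = \frac{9}{1} = 9 \cdot 1 = 9$)
$g{\left(N \right)} = 9 - N$
$V = 64$ ($V = \left(-8\right)^{2} = 64$)
$g{\left(-3 \right)} V = \left(9 - -3\right) 64 = \left(9 + 3\right) 64 = 12 \cdot 64 = 768$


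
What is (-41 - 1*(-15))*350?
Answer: -9100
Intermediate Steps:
(-41 - 1*(-15))*350 = (-41 + 15)*350 = -26*350 = -9100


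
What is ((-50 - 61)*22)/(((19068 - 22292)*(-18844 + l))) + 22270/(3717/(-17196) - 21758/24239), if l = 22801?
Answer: -386992015738316073/19354800462868 ≈ -19995.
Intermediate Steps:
((-50 - 61)*22)/(((19068 - 22292)*(-18844 + l))) + 22270/(3717/(-17196) - 21758/24239) = ((-50 - 61)*22)/(((19068 - 22292)*(-18844 + 22801))) + 22270/(3717/(-17196) - 21758/24239) = (-111*22)/((-3224*3957)) + 22270/(3717*(-1/17196) - 21758*1/24239) = -2442/(-12757368) + 22270/(-1239/5732 - 21758/24239) = -2442*(-1/12757368) + 22270/(-154748977/138937948) = 407/2126228 + 22270*(-138937948/154748977) = 407/2126228 - 182008711880/9102881 = -386992015738316073/19354800462868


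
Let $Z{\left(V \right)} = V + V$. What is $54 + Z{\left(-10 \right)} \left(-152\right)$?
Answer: $3094$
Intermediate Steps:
$Z{\left(V \right)} = 2 V$
$54 + Z{\left(-10 \right)} \left(-152\right) = 54 + 2 \left(-10\right) \left(-152\right) = 54 - -3040 = 54 + 3040 = 3094$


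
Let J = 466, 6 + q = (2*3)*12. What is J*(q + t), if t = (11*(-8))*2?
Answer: -51260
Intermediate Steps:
q = 66 (q = -6 + (2*3)*12 = -6 + 6*12 = -6 + 72 = 66)
t = -176 (t = -88*2 = -176)
J*(q + t) = 466*(66 - 176) = 466*(-110) = -51260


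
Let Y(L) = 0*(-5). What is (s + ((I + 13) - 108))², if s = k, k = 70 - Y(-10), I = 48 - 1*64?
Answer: 1681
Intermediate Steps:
I = -16 (I = 48 - 64 = -16)
Y(L) = 0
k = 70 (k = 70 - 1*0 = 70 + 0 = 70)
s = 70
(s + ((I + 13) - 108))² = (70 + ((-16 + 13) - 108))² = (70 + (-3 - 108))² = (70 - 111)² = (-41)² = 1681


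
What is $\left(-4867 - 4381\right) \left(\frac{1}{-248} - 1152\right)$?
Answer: $\frac{330265732}{31} \approx 1.0654 \cdot 10^{7}$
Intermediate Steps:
$\left(-4867 - 4381\right) \left(\frac{1}{-248} - 1152\right) = - 9248 \left(- \frac{1}{248} - 1152\right) = \left(-9248\right) \left(- \frac{285697}{248}\right) = \frac{330265732}{31}$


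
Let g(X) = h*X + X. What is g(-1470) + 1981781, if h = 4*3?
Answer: 1962671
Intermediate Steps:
h = 12
g(X) = 13*X (g(X) = 12*X + X = 13*X)
g(-1470) + 1981781 = 13*(-1470) + 1981781 = -19110 + 1981781 = 1962671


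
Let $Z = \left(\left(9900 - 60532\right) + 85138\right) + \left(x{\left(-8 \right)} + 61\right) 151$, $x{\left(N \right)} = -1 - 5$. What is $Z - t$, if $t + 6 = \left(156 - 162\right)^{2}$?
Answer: $42781$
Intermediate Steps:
$x{\left(N \right)} = -6$ ($x{\left(N \right)} = -1 - 5 = -6$)
$t = 30$ ($t = -6 + \left(156 - 162\right)^{2} = -6 + \left(-6\right)^{2} = -6 + 36 = 30$)
$Z = 42811$ ($Z = \left(\left(9900 - 60532\right) + 85138\right) + \left(-6 + 61\right) 151 = \left(\left(9900 - 60532\right) + 85138\right) + 55 \cdot 151 = \left(-50632 + 85138\right) + 8305 = 34506 + 8305 = 42811$)
$Z - t = 42811 - 30 = 42781$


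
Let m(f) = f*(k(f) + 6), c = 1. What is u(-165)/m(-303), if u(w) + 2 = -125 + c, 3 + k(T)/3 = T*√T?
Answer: -7/1404815464 + 21*I*√303/13909064 ≈ -4.9829e-9 + 2.6281e-5*I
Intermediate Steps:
k(T) = -9 + 3*T^(3/2) (k(T) = -9 + 3*(T*√T) = -9 + 3*T^(3/2))
m(f) = f*(-3 + 3*f^(3/2)) (m(f) = f*((-9 + 3*f^(3/2)) + 6) = f*(-3 + 3*f^(3/2)))
u(w) = -126 (u(w) = -2 + (-125 + 1) = -2 - 124 = -126)
u(-165)/m(-303) = -126/(-3*(-303) + 3*(-303)^(5/2)) = -126/(909 + 3*(91809*I*√303)) = -126/(909 + 275427*I*√303)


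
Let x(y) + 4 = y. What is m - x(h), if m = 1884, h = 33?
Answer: 1855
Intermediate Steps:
x(y) = -4 + y
m - x(h) = 1884 - (-4 + 33) = 1884 - 1*29 = 1884 - 29 = 1855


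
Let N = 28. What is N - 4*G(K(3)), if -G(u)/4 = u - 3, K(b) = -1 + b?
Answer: 12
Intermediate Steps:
G(u) = 12 - 4*u (G(u) = -4*(u - 3) = -4*(-3 + u) = 12 - 4*u)
N - 4*G(K(3)) = 28 - 4*(12 - 4*(-1 + 3)) = 28 - 4*(12 - 4*2) = 28 - 4*(12 - 8) = 28 - 4*4 = 28 - 16 = 12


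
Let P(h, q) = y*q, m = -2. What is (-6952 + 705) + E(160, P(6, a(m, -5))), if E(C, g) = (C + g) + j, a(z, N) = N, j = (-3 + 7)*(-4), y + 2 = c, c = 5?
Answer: -6118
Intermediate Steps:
y = 3 (y = -2 + 5 = 3)
j = -16 (j = 4*(-4) = -16)
P(h, q) = 3*q
E(C, g) = -16 + C + g (E(C, g) = (C + g) - 16 = -16 + C + g)
(-6952 + 705) + E(160, P(6, a(m, -5))) = (-6952 + 705) + (-16 + 160 + 3*(-5)) = -6247 + (-16 + 160 - 15) = -6247 + 129 = -6118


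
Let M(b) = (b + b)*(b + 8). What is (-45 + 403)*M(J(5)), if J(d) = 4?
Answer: 34368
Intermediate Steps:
M(b) = 2*b*(8 + b) (M(b) = (2*b)*(8 + b) = 2*b*(8 + b))
(-45 + 403)*M(J(5)) = (-45 + 403)*(2*4*(8 + 4)) = 358*(2*4*12) = 358*96 = 34368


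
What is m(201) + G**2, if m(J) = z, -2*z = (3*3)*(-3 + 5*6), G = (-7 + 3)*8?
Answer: 1805/2 ≈ 902.50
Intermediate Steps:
G = -32 (G = -4*8 = -32)
z = -243/2 (z = -3*3*(-3 + 5*6)/2 = -9*(-3 + 30)/2 = -9*27/2 = -1/2*243 = -243/2 ≈ -121.50)
m(J) = -243/2
m(201) + G**2 = -243/2 + (-32)**2 = -243/2 + 1024 = 1805/2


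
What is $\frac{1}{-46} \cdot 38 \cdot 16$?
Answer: $- \frac{304}{23} \approx -13.217$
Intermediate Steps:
$\frac{1}{-46} \cdot 38 \cdot 16 = \left(- \frac{1}{46}\right) 38 \cdot 16 = \left(- \frac{19}{23}\right) 16 = - \frac{304}{23}$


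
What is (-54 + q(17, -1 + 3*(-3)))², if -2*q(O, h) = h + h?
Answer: 1936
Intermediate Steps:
q(O, h) = -h (q(O, h) = -(h + h)/2 = -h)
(-54 + q(17, -1 + 3*(-3)))² = (-54 - (-1 + 3*(-3)))² = (-54 - (-1 - 9))² = (-54 - 1*(-10))² = (-54 + 10)² = (-44)² = 1936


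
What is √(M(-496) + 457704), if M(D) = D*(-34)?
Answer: 2*√118642 ≈ 688.89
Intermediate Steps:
M(D) = -34*D
√(M(-496) + 457704) = √(-34*(-496) + 457704) = √(16864 + 457704) = √474568 = 2*√118642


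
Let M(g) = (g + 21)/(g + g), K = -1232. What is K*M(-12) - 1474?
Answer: -1012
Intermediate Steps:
M(g) = (21 + g)/(2*g) (M(g) = (21 + g)/((2*g)) = (21 + g)*(1/(2*g)) = (21 + g)/(2*g))
K*M(-12) - 1474 = -616*(21 - 12)/(-12) - 1474 = -616*(-1)*9/12 - 1474 = -1232*(-3/8) - 1474 = 462 - 1474 = -1012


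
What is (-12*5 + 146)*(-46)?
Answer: -3956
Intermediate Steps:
(-12*5 + 146)*(-46) = (-60 + 146)*(-46) = 86*(-46) = -3956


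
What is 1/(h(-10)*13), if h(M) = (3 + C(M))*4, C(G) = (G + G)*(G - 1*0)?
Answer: 1/10556 ≈ 9.4733e-5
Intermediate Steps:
C(G) = 2*G² (C(G) = (2*G)*(G + 0) = (2*G)*G = 2*G²)
h(M) = 12 + 8*M² (h(M) = (3 + 2*M²)*4 = 12 + 8*M²)
1/(h(-10)*13) = 1/((12 + 8*(-10)²)*13) = 1/((12 + 8*100)*13) = 1/((12 + 800)*13) = 1/(812*13) = 1/10556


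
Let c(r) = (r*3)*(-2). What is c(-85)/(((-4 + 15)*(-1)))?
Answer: -510/11 ≈ -46.364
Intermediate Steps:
c(r) = -6*r (c(r) = (3*r)*(-2) = -6*r)
c(-85)/(((-4 + 15)*(-1))) = (-6*(-85))/(((-4 + 15)*(-1))) = 510/((11*(-1))) = 510/(-11) = 510*(-1/11) = -510/11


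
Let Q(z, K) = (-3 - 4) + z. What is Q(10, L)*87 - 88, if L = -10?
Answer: 173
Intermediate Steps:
Q(z, K) = -7 + z
Q(10, L)*87 - 88 = (-7 + 10)*87 - 88 = 3*87 - 88 = 261 - 88 = 173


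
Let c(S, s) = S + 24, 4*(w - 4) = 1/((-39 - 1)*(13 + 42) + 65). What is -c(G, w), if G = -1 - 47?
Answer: 24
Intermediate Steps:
G = -48
w = 34159/8540 (w = 4 + 1/(4*((-39 - 1)*(13 + 42) + 65)) = 4 + 1/(4*(-40*55 + 65)) = 4 + 1/(4*(-2200 + 65)) = 4 + (¼)/(-2135) = 4 + (¼)*(-1/2135) = 4 - 1/8540 = 34159/8540 ≈ 3.9999)
c(S, s) = 24 + S
-c(G, w) = -(24 - 48) = -1*(-24) = 24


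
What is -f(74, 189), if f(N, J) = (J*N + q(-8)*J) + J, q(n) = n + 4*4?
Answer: -15687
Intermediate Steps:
q(n) = 16 + n (q(n) = n + 16 = 16 + n)
f(N, J) = 9*J + J*N (f(N, J) = (J*N + (16 - 8)*J) + J = (J*N + 8*J) + J = (8*J + J*N) + J = 9*J + J*N)
-f(74, 189) = -189*(9 + 74) = -189*83 = -1*15687 = -15687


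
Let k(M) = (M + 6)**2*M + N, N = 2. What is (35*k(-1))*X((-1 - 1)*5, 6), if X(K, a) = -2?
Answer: 1610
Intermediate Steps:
k(M) = 2 + M*(6 + M)**2 (k(M) = (M + 6)**2*M + 2 = (6 + M)**2*M + 2 = M*(6 + M)**2 + 2 = 2 + M*(6 + M)**2)
(35*k(-1))*X((-1 - 1)*5, 6) = (35*(2 - (6 - 1)**2))*(-2) = (35*(2 - 1*5**2))*(-2) = (35*(2 - 1*25))*(-2) = (35*(2 - 25))*(-2) = (35*(-23))*(-2) = -805*(-2) = 1610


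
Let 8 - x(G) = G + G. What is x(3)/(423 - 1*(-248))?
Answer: 2/671 ≈ 0.0029806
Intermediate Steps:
x(G) = 8 - 2*G (x(G) = 8 - (G + G) = 8 - 2*G)
x(3)/(423 - 1*(-248)) = (8 - 2*3)/(423 - 1*(-248)) = (8 - 6)/(423 + 248) = 2/671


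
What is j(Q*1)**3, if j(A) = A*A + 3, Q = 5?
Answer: 21952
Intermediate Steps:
j(A) = 3 + A**2 (j(A) = A**2 + 3 = 3 + A**2)
j(Q*1)**3 = (3 + (5*1)**2)**3 = (3 + 5**2)**3 = (3 + 25)**3 = 28**3 = 21952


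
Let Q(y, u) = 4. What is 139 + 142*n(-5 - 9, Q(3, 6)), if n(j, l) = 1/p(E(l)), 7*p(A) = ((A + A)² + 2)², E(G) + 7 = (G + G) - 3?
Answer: 23015/162 ≈ 142.07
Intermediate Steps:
E(G) = -10 + 2*G (E(G) = -7 + ((G + G) - 3) = -7 + (2*G - 3) = -7 + (-3 + 2*G) = -10 + 2*G)
p(A) = (2 + 4*A²)²/7 (p(A) = ((A + A)² + 2)²/7 = ((2*A)² + 2)²/7 = (4*A² + 2)²/7 = (2 + 4*A²)²/7)
n(j, l) = 7/(4*(1 + 2*(-10 + 2*l)²)²) (n(j, l) = 1/(4*(1 + 2*(-10 + 2*l)²)²/7) = 7/(4*(1 + 2*(-10 + 2*l)²)²))
139 + 142*n(-5 - 9, Q(3, 6)) = 139 + 142*(7/(4*(1 + 8*(-5 + 4)²)²)) = 139 + 142*(7/(4*(1 + 8*(-1)²)²)) = 139 + 142*(7/(4*(1 + 8*1)²)) = 139 + 142*(7/(4*(1 + 8)²)) = 139 + 142*((7/4)/9²) = 139 + 142*((7/4)*(1/81)) = 139 + 142*(7/324) = 139 + 497/162 = 23015/162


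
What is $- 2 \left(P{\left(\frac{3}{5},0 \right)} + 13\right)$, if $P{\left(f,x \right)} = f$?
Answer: $- \frac{136}{5} \approx -27.2$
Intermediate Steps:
$- 2 \left(P{\left(\frac{3}{5},0 \right)} + 13\right) = - 2 \left(\frac{3}{5} + 13\right) = \left(-2\right) \frac{68}{5} = - \frac{136}{5}$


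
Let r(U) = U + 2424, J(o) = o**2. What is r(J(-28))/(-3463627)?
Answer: -3208/3463627 ≈ -0.00092620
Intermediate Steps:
r(U) = 2424 + U
r(J(-28))/(-3463627) = (2424 + (-28)**2)/(-3463627) = (2424 + 784)*(-1/3463627) = 3208*(-1/3463627) = -3208/3463627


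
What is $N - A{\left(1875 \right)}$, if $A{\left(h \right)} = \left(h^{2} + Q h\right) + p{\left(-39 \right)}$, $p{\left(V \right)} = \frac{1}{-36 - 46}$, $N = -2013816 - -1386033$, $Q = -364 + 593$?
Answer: $- \frac{374968205}{82} \approx -4.5728 \cdot 10^{6}$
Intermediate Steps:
$Q = 229$
$N = -627783$ ($N = -2013816 + 1386033 = -627783$)
$p{\left(V \right)} = - \frac{1}{82}$ ($p{\left(V \right)} = \frac{1}{-82} = - \frac{1}{82}$)
$A{\left(h \right)} = - \frac{1}{82} + h^{2} + 229 h$ ($A{\left(h \right)} = \left(h^{2} + 229 h\right) - \frac{1}{82} = - \frac{1}{82} + h^{2} + 229 h$)
$N - A{\left(1875 \right)} = -627783 - \left(- \frac{1}{82} + 1875^{2} + 229 \cdot 1875\right) = -627783 - \left(- \frac{1}{82} + 3515625 + 429375\right) = -627783 - \frac{323489999}{82} = - \frac{374968205}{82}$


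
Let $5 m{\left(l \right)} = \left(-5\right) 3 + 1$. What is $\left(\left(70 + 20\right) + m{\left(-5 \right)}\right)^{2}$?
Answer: $\frac{190096}{25} \approx 7603.8$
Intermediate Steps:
$m{\left(l \right)} = - \frac{14}{5}$ ($m{\left(l \right)} = \frac{\left(-5\right) 3 + 1}{5} = \frac{-15 + 1}{5} = \frac{1}{5} \left(-14\right) = - \frac{14}{5}$)
$\left(\left(70 + 20\right) + m{\left(-5 \right)}\right)^{2} = \left(\left(70 + 20\right) - \frac{14}{5}\right)^{2} = \left(90 - \frac{14}{5}\right)^{2} = \left(\frac{436}{5}\right)^{2} = \frac{190096}{25}$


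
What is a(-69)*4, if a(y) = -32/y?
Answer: 128/69 ≈ 1.8551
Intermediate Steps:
a(-69)*4 = -32/(-69)*4 = -32*(-1/69)*4 = (32/69)*4 = 128/69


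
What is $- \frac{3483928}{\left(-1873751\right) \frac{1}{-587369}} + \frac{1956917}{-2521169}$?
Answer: $- \frac{5159201141139875675}{4724042934919} \approx -1.0921 \cdot 10^{6}$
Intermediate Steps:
$- \frac{3483928}{\left(-1873751\right) \frac{1}{-587369}} + \frac{1956917}{-2521169} = - \frac{3483928}{\left(-1873751\right) \left(- \frac{1}{587369}\right)} + 1956917 \left(- \frac{1}{2521169}\right) = - \frac{3483928}{\frac{1873751}{587369}} - \frac{1956917}{2521169} = \left(-3483928\right) \frac{587369}{1873751} - \frac{1956917}{2521169} = - \frac{2046351305432}{1873751} - \frac{1956917}{2521169} = - \frac{5159201141139875675}{4724042934919}$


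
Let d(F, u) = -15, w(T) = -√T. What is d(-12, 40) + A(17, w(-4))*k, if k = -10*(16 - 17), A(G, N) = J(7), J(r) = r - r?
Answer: -15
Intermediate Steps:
J(r) = 0
A(G, N) = 0
k = 10 (k = -10*(-1) = 10)
d(-12, 40) + A(17, w(-4))*k = -15 + 0*10 = -15 + 0 = -15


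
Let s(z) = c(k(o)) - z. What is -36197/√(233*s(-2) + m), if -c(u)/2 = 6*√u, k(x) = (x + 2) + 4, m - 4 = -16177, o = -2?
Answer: 36197*I*√59/1121 ≈ 248.02*I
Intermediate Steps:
m = -16173 (m = 4 - 16177 = -16173)
k(x) = 6 + x (k(x) = (2 + x) + 4 = 6 + x)
c(u) = -12*√u
s(z) = -24 - z (s(z) = -12*√(6 - 2) - z = -12*√4 - z = -12*2 - z = -24 - z)
-36197/√(233*s(-2) + m) = -36197/√(233*(-24 - 1*(-2)) - 16173) = -36197/√(233*(-24 + 2) - 16173) = -36197/√(233*(-22) - 16173) = -36197/√(-5126 - 16173) = -36197*(-I*√59/1121) = -(-36197)*I*√59/1121 = 36197*I*√59/1121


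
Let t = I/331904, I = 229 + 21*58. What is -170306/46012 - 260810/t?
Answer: -1991488798029831/33289682 ≈ -5.9823e+7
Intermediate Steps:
I = 1447 (I = 229 + 1218 = 1447)
t = 1447/331904 ≈ 0.0043597
-170306/46012 - 260810/t = -170306/46012 - 260810/1447/331904 = -170306*1/46012 - 260810*331904/1447 = -85153/23006 - 86563882240/1447 = -1991488798029831/33289682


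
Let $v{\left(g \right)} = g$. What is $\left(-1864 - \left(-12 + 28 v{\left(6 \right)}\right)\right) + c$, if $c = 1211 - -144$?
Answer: $-665$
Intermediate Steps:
$c = 1355$ ($c = 1211 + 144 = 1355$)
$\left(-1864 - \left(-12 + 28 v{\left(6 \right)}\right)\right) + c = \left(-1864 + \left(12 - 168\right)\right) + 1355 = \left(-1864 - 156\right) + 1355 = -2020 + 1355 = -665$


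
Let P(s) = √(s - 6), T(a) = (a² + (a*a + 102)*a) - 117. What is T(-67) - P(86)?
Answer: -303225 - 4*√5 ≈ -3.0323e+5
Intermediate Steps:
T(a) = -117 + a² + a*(102 + a²) (T(a) = (a² + (a² + 102)*a) - 117 = (a² + (102 + a²)*a) - 117 = (a² + a*(102 + a²)) - 117 = -117 + a² + a*(102 + a²))
P(s) = √(-6 + s)
T(-67) - P(86) = (-117 + (-67)² + (-67)³ + 102*(-67)) - √(-6 + 86) = (-117 + 4489 - 300763 - 6834) - √80 = -303225 - 4*√5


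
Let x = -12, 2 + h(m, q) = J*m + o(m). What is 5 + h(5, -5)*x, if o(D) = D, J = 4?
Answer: -271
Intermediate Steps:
h(m, q) = -2 + 5*m (h(m, q) = -2 + (4*m + m) = -2 + 5*m)
5 + h(5, -5)*x = 5 + (-2 + 5*5)*(-12) = 5 + (-2 + 25)*(-12) = 5 + 23*(-12) = 5 - 276 = -271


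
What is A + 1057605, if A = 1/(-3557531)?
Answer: 3762462573254/3557531 ≈ 1.0576e+6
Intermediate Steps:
A = -1/3557531 ≈ -2.8109e-7
A + 1057605 = -1/3557531 + 1057605 = 3762462573254/3557531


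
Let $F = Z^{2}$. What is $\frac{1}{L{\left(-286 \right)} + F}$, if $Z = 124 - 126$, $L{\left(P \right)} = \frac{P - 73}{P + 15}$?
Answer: $\frac{271}{1443} \approx 0.1878$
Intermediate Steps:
$L{\left(P \right)} = \frac{-73 + P}{15 + P}$
$Z = -2$ ($Z = 124 - 126 = -2$)
$F = 4$ ($F = \left(-2\right)^{2} = 4$)
$\frac{1}{L{\left(-286 \right)} + F} = \frac{1}{\frac{-73 - 286}{15 - 286} + 4} = \frac{1}{\frac{1}{-271} \left(-359\right) + 4} = \frac{1}{\left(- \frac{1}{271}\right) \left(-359\right) + 4} = \frac{1}{\frac{359}{271} + 4} = \frac{1}{\frac{1443}{271}} = \frac{271}{1443}$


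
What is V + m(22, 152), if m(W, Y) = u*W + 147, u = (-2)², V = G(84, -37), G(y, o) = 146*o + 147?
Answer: -5020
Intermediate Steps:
G(y, o) = 147 + 146*o
V = -5255 (V = 147 + 146*(-37) = 147 - 5402 = -5255)
u = 4
m(W, Y) = 147 + 4*W (m(W, Y) = 4*W + 147 = 147 + 4*W)
V + m(22, 152) = -5255 + (147 + 4*22) = -5255 + (147 + 88) = -5255 + 235 = -5020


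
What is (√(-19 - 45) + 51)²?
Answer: 2537 + 816*I ≈ 2537.0 + 816.0*I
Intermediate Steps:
(√(-19 - 45) + 51)² = (√(-64) + 51)² = (8*I + 51)² = (51 + 8*I)²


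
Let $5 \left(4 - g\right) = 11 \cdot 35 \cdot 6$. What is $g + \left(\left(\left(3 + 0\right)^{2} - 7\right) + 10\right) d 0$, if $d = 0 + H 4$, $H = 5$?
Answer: $-458$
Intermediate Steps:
$g = -458$ ($g = 4 - \frac{11 \cdot 35 \cdot 6}{5} = 4 - \frac{385 \cdot 6}{5} = 4 - 462 = -458$)
$d = 20$ ($d = 0 + 5 \cdot 4 = 0 + 20 = 20$)
$g + \left(\left(\left(3 + 0\right)^{2} - 7\right) + 10\right) d 0 = -458 + \left(\left(\left(3 + 0\right)^{2} - 7\right) + 10\right) 20 \cdot 0 = -458 + \left(\left(3^{2} - 7\right) + 10\right) 20 \cdot 0 = -458 + \left(\left(9 - 7\right) + 10\right) 20 \cdot 0 = -458 + \left(2 + 10\right) 20 \cdot 0 = -458 + 12 \cdot 20 \cdot 0 = -458 + 240 \cdot 0 = -458 + 0 = -458$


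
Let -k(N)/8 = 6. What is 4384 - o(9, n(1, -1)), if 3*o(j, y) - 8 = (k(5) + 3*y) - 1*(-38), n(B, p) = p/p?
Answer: 13151/3 ≈ 4383.7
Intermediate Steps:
n(B, p) = 1
k(N) = -48 (k(N) = -8*6 = -48)
o(j, y) = -2/3 + y (o(j, y) = 8/3 + ((-48 + 3*y) - 1*(-38))/3 = 8/3 + ((-48 + 3*y) + 38)/3 = 8/3 + (-10 + 3*y)/3 = 8/3 + (-10/3 + y) = -2/3 + y)
4384 - o(9, n(1, -1)) = 4384 - (-2/3 + 1) = 4384 - 1*1/3 = 4384 - 1/3 = 13151/3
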